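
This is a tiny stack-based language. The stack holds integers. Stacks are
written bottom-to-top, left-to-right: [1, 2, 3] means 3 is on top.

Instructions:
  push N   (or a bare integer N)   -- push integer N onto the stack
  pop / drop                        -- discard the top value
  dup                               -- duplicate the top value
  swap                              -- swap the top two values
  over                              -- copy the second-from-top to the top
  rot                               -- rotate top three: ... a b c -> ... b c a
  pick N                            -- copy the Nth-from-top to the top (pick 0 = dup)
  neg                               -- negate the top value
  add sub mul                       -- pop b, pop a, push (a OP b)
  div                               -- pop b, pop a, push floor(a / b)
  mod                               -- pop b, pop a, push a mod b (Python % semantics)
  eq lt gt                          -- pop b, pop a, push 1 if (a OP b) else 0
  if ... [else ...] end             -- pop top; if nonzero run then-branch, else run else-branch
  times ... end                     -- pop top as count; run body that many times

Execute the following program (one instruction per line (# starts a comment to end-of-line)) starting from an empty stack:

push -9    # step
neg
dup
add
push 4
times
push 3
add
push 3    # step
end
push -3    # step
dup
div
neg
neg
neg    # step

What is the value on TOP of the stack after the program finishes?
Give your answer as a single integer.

Answer: -1

Derivation:
After 'push -9': [-9]
After 'neg': [9]
After 'dup': [9, 9]
After 'add': [18]
After 'push 4': [18, 4]
After 'times': [18]
After 'push 3': [18, 3]
After 'add': [21]
After 'push 3': [21, 3]
After 'push 3': [21, 3, 3]
  ...
After 'push 3': [21, 6, 6, 3]
After 'push 3': [21, 6, 6, 3, 3]
After 'add': [21, 6, 6, 6]
After 'push 3': [21, 6, 6, 6, 3]
After 'push -3': [21, 6, 6, 6, 3, -3]
After 'dup': [21, 6, 6, 6, 3, -3, -3]
After 'div': [21, 6, 6, 6, 3, 1]
After 'neg': [21, 6, 6, 6, 3, -1]
After 'neg': [21, 6, 6, 6, 3, 1]
After 'neg': [21, 6, 6, 6, 3, -1]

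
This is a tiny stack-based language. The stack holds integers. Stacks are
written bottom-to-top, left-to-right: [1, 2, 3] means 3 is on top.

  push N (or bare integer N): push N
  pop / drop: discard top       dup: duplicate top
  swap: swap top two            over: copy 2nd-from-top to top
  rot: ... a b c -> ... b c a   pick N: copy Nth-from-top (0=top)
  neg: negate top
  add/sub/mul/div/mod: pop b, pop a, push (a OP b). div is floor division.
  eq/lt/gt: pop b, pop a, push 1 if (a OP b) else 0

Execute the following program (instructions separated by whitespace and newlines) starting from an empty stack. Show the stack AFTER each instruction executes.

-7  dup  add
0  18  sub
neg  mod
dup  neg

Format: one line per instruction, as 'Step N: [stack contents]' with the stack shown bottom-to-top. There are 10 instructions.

Step 1: [-7]
Step 2: [-7, -7]
Step 3: [-14]
Step 4: [-14, 0]
Step 5: [-14, 0, 18]
Step 6: [-14, -18]
Step 7: [-14, 18]
Step 8: [4]
Step 9: [4, 4]
Step 10: [4, -4]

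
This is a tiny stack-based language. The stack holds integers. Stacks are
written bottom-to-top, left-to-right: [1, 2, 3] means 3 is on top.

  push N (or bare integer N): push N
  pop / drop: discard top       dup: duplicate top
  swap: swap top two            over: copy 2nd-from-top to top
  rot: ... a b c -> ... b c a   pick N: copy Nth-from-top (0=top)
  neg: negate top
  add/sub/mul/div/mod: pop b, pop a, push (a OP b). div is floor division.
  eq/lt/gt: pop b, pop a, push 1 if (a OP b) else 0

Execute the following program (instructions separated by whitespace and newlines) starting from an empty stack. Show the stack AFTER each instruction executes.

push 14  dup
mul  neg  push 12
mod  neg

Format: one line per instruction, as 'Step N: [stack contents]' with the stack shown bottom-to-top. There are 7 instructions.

Step 1: [14]
Step 2: [14, 14]
Step 3: [196]
Step 4: [-196]
Step 5: [-196, 12]
Step 6: [8]
Step 7: [-8]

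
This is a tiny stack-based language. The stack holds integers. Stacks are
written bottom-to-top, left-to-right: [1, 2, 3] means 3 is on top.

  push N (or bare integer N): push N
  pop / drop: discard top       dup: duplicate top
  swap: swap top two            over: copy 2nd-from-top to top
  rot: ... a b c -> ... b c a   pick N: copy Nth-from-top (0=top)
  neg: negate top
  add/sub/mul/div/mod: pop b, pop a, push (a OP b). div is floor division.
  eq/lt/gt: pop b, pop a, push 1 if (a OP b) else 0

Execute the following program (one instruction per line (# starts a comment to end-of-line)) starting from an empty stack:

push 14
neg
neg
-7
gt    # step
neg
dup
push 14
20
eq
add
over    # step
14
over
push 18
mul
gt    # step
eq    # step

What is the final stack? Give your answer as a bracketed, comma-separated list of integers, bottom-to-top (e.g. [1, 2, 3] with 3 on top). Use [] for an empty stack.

After 'push 14': [14]
After 'neg': [-14]
After 'neg': [14]
After 'push -7': [14, -7]
After 'gt': [1]
After 'neg': [-1]
After 'dup': [-1, -1]
After 'push 14': [-1, -1, 14]
After 'push 20': [-1, -1, 14, 20]
After 'eq': [-1, -1, 0]
After 'add': [-1, -1]
After 'over': [-1, -1, -1]
After 'push 14': [-1, -1, -1, 14]
After 'over': [-1, -1, -1, 14, -1]
After 'push 18': [-1, -1, -1, 14, -1, 18]
After 'mul': [-1, -1, -1, 14, -18]
After 'gt': [-1, -1, -1, 1]
After 'eq': [-1, -1, 0]

Answer: [-1, -1, 0]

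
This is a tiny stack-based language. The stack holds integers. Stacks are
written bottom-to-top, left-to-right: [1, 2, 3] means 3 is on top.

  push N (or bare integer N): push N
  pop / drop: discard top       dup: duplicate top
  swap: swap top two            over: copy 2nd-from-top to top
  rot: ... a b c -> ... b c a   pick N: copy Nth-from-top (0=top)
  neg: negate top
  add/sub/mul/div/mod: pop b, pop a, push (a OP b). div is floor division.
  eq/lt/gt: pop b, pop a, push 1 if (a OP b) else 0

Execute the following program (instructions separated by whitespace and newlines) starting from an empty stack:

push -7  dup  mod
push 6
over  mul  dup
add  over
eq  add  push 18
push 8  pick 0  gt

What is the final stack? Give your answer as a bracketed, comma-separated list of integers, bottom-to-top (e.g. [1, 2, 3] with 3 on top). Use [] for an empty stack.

After 'push -7': [-7]
After 'dup': [-7, -7]
After 'mod': [0]
After 'push 6': [0, 6]
After 'over': [0, 6, 0]
After 'mul': [0, 0]
After 'dup': [0, 0, 0]
After 'add': [0, 0]
After 'over': [0, 0, 0]
After 'eq': [0, 1]
After 'add': [1]
After 'push 18': [1, 18]
After 'push 8': [1, 18, 8]
After 'pick 0': [1, 18, 8, 8]
After 'gt': [1, 18, 0]

Answer: [1, 18, 0]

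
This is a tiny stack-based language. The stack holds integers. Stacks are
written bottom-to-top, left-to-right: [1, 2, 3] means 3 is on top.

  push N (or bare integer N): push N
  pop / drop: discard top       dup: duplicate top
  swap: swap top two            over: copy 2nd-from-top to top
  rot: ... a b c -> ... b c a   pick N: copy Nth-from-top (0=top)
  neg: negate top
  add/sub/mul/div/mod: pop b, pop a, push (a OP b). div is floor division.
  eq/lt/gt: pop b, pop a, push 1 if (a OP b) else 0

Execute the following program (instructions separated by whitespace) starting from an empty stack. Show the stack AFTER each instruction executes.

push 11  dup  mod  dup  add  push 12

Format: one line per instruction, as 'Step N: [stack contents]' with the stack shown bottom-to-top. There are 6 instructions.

Step 1: [11]
Step 2: [11, 11]
Step 3: [0]
Step 4: [0, 0]
Step 5: [0]
Step 6: [0, 12]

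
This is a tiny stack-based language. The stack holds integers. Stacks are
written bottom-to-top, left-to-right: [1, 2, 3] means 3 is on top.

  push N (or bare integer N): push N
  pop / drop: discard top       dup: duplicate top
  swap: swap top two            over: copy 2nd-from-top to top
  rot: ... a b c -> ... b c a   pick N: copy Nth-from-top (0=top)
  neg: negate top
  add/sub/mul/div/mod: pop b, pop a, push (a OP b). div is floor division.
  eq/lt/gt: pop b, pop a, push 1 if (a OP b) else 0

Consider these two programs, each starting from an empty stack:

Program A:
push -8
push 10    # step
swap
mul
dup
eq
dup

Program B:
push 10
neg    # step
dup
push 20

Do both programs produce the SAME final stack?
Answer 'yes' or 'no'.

Answer: no

Derivation:
Program A trace:
  After 'push -8': [-8]
  After 'push 10': [-8, 10]
  After 'swap': [10, -8]
  After 'mul': [-80]
  After 'dup': [-80, -80]
  After 'eq': [1]
  After 'dup': [1, 1]
Program A final stack: [1, 1]

Program B trace:
  After 'push 10': [10]
  After 'neg': [-10]
  After 'dup': [-10, -10]
  After 'push 20': [-10, -10, 20]
Program B final stack: [-10, -10, 20]
Same: no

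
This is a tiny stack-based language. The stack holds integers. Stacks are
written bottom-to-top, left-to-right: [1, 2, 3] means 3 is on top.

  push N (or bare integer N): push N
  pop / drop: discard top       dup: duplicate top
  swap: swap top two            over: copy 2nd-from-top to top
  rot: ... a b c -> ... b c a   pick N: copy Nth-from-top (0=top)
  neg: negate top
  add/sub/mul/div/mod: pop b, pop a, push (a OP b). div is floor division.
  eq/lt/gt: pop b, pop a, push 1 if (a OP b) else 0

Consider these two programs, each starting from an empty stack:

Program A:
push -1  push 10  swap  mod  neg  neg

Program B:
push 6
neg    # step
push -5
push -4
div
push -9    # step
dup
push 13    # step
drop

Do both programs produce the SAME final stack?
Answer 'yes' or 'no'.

Answer: no

Derivation:
Program A trace:
  After 'push -1': [-1]
  After 'push 10': [-1, 10]
  After 'swap': [10, -1]
  After 'mod': [0]
  After 'neg': [0]
  After 'neg': [0]
Program A final stack: [0]

Program B trace:
  After 'push 6': [6]
  After 'neg': [-6]
  After 'push -5': [-6, -5]
  After 'push -4': [-6, -5, -4]
  After 'div': [-6, 1]
  After 'push -9': [-6, 1, -9]
  After 'dup': [-6, 1, -9, -9]
  After 'push 13': [-6, 1, -9, -9, 13]
  After 'drop': [-6, 1, -9, -9]
Program B final stack: [-6, 1, -9, -9]
Same: no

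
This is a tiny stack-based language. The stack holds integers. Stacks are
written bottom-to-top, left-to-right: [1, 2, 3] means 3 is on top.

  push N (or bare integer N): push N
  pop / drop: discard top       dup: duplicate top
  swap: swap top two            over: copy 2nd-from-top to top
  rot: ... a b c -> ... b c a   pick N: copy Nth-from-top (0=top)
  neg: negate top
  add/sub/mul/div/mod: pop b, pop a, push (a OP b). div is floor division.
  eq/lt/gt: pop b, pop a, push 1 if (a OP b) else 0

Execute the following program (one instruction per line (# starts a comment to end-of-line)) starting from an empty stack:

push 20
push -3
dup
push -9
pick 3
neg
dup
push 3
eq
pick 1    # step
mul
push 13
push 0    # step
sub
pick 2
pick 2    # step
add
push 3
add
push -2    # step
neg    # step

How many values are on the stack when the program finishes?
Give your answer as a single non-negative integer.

After 'push 20': stack = [20] (depth 1)
After 'push -3': stack = [20, -3] (depth 2)
After 'dup': stack = [20, -3, -3] (depth 3)
After 'push -9': stack = [20, -3, -3, -9] (depth 4)
After 'pick 3': stack = [20, -3, -3, -9, 20] (depth 5)
After 'neg': stack = [20, -3, -3, -9, -20] (depth 5)
After 'dup': stack = [20, -3, -3, -9, -20, -20] (depth 6)
After 'push 3': stack = [20, -3, -3, -9, -20, -20, 3] (depth 7)
After 'eq': stack = [20, -3, -3, -9, -20, 0] (depth 6)
After 'pick 1': stack = [20, -3, -3, -9, -20, 0, -20] (depth 7)
  ...
After 'push 13': stack = [20, -3, -3, -9, -20, 0, 13] (depth 7)
After 'push 0': stack = [20, -3, -3, -9, -20, 0, 13, 0] (depth 8)
After 'sub': stack = [20, -3, -3, -9, -20, 0, 13] (depth 7)
After 'pick 2': stack = [20, -3, -3, -9, -20, 0, 13, -20] (depth 8)
After 'pick 2': stack = [20, -3, -3, -9, -20, 0, 13, -20, 0] (depth 9)
After 'add': stack = [20, -3, -3, -9, -20, 0, 13, -20] (depth 8)
After 'push 3': stack = [20, -3, -3, -9, -20, 0, 13, -20, 3] (depth 9)
After 'add': stack = [20, -3, -3, -9, -20, 0, 13, -17] (depth 8)
After 'push -2': stack = [20, -3, -3, -9, -20, 0, 13, -17, -2] (depth 9)
After 'neg': stack = [20, -3, -3, -9, -20, 0, 13, -17, 2] (depth 9)

Answer: 9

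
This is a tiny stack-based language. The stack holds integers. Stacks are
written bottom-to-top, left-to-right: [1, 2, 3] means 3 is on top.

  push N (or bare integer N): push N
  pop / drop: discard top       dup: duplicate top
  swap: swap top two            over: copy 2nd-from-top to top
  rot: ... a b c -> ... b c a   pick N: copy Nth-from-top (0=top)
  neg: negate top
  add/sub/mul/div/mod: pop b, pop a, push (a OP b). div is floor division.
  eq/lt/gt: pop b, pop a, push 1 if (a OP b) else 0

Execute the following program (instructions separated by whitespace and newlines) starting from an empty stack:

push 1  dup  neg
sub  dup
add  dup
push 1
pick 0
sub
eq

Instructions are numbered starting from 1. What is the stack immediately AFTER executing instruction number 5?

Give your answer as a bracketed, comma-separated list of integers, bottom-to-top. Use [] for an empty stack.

Answer: [2, 2]

Derivation:
Step 1 ('push 1'): [1]
Step 2 ('dup'): [1, 1]
Step 3 ('neg'): [1, -1]
Step 4 ('sub'): [2]
Step 5 ('dup'): [2, 2]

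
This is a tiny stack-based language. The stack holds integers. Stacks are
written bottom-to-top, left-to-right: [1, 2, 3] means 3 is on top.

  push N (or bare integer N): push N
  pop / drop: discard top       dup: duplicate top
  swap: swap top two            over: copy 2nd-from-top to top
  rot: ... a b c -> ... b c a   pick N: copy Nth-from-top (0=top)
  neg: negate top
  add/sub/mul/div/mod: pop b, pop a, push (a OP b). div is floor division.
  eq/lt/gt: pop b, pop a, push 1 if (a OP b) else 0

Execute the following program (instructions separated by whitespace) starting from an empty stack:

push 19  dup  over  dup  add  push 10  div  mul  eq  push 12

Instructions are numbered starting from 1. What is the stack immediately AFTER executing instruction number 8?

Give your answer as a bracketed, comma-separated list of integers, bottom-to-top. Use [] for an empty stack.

Answer: [19, 57]

Derivation:
Step 1 ('push 19'): [19]
Step 2 ('dup'): [19, 19]
Step 3 ('over'): [19, 19, 19]
Step 4 ('dup'): [19, 19, 19, 19]
Step 5 ('add'): [19, 19, 38]
Step 6 ('push 10'): [19, 19, 38, 10]
Step 7 ('div'): [19, 19, 3]
Step 8 ('mul'): [19, 57]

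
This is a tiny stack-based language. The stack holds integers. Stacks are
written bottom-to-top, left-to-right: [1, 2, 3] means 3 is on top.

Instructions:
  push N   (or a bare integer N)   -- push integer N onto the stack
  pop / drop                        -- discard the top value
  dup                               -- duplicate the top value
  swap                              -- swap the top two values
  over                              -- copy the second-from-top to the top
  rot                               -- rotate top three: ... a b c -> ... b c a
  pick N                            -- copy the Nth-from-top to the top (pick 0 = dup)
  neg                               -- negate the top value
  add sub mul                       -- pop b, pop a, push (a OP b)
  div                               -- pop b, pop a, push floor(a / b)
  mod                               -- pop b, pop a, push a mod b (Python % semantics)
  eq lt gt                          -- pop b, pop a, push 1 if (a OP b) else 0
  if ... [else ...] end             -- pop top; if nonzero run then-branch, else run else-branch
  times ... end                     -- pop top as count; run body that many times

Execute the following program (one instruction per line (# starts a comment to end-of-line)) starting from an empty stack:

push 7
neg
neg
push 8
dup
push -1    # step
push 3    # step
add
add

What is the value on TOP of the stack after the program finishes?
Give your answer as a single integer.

After 'push 7': [7]
After 'neg': [-7]
After 'neg': [7]
After 'push 8': [7, 8]
After 'dup': [7, 8, 8]
After 'push -1': [7, 8, 8, -1]
After 'push 3': [7, 8, 8, -1, 3]
After 'add': [7, 8, 8, 2]
After 'add': [7, 8, 10]

Answer: 10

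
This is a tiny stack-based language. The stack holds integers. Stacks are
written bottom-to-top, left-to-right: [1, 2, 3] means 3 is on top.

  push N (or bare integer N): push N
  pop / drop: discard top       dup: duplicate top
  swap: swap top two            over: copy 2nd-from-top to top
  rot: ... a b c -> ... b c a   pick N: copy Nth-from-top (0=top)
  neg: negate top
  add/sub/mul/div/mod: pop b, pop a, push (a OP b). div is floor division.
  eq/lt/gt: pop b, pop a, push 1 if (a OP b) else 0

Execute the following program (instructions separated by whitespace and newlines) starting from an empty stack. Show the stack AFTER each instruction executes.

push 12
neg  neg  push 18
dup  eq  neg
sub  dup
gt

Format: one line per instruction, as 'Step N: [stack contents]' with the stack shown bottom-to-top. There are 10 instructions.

Step 1: [12]
Step 2: [-12]
Step 3: [12]
Step 4: [12, 18]
Step 5: [12, 18, 18]
Step 6: [12, 1]
Step 7: [12, -1]
Step 8: [13]
Step 9: [13, 13]
Step 10: [0]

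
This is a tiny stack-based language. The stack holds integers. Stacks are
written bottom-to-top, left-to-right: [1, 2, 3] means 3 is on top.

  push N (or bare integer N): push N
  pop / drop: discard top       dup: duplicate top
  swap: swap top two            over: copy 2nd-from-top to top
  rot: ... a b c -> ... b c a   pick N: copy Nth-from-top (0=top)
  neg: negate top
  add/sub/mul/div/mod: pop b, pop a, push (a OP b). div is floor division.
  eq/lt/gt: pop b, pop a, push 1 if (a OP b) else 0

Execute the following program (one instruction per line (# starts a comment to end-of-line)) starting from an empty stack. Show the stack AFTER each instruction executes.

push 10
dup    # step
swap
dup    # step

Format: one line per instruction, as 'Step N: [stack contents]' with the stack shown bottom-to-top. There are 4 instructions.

Step 1: [10]
Step 2: [10, 10]
Step 3: [10, 10]
Step 4: [10, 10, 10]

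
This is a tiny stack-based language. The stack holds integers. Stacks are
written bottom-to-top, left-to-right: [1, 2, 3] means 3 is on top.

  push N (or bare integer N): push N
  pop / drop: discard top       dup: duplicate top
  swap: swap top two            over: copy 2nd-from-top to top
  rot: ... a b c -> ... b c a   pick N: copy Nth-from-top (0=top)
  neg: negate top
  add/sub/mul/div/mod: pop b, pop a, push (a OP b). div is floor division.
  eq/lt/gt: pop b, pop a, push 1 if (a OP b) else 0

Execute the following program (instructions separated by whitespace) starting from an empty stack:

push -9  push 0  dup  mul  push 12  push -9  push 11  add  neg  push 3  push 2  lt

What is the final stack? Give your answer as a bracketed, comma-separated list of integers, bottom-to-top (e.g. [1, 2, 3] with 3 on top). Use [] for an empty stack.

Answer: [-9, 0, 12, -2, 0]

Derivation:
After 'push -9': [-9]
After 'push 0': [-9, 0]
After 'dup': [-9, 0, 0]
After 'mul': [-9, 0]
After 'push 12': [-9, 0, 12]
After 'push -9': [-9, 0, 12, -9]
After 'push 11': [-9, 0, 12, -9, 11]
After 'add': [-9, 0, 12, 2]
After 'neg': [-9, 0, 12, -2]
After 'push 3': [-9, 0, 12, -2, 3]
After 'push 2': [-9, 0, 12, -2, 3, 2]
After 'lt': [-9, 0, 12, -2, 0]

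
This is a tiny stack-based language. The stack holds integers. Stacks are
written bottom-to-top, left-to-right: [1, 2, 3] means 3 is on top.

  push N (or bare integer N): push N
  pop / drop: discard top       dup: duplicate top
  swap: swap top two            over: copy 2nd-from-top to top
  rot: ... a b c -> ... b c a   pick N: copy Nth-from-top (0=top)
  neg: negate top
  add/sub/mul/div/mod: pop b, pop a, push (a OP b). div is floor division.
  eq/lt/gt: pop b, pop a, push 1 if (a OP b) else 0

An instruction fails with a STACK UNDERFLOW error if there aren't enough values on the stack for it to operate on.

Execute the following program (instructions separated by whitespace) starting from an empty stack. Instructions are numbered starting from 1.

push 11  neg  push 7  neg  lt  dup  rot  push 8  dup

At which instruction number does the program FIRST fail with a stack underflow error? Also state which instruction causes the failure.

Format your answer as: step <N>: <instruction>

Step 1 ('push 11'): stack = [11], depth = 1
Step 2 ('neg'): stack = [-11], depth = 1
Step 3 ('push 7'): stack = [-11, 7], depth = 2
Step 4 ('neg'): stack = [-11, -7], depth = 2
Step 5 ('lt'): stack = [1], depth = 1
Step 6 ('dup'): stack = [1, 1], depth = 2
Step 7 ('rot'): needs 3 value(s) but depth is 2 — STACK UNDERFLOW

Answer: step 7: rot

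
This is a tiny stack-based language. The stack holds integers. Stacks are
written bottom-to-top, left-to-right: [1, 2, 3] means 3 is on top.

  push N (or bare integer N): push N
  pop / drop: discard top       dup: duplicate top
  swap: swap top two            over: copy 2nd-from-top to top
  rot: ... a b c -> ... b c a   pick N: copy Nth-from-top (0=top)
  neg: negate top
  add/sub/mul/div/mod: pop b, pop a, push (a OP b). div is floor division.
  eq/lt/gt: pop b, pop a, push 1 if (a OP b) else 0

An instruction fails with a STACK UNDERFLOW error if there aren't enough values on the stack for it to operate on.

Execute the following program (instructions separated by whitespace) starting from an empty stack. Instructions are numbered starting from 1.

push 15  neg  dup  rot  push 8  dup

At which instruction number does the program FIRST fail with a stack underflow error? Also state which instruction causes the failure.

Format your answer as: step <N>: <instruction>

Answer: step 4: rot

Derivation:
Step 1 ('push 15'): stack = [15], depth = 1
Step 2 ('neg'): stack = [-15], depth = 1
Step 3 ('dup'): stack = [-15, -15], depth = 2
Step 4 ('rot'): needs 3 value(s) but depth is 2 — STACK UNDERFLOW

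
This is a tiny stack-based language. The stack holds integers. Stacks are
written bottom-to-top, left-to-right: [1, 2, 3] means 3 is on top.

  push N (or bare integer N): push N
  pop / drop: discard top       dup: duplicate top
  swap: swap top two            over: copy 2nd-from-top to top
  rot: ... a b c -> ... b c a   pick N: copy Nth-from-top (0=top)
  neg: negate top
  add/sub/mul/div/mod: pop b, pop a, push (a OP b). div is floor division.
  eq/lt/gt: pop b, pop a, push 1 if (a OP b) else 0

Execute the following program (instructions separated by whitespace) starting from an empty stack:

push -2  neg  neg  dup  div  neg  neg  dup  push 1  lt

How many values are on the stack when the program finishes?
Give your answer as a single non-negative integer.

After 'push -2': stack = [-2] (depth 1)
After 'neg': stack = [2] (depth 1)
After 'neg': stack = [-2] (depth 1)
After 'dup': stack = [-2, -2] (depth 2)
After 'div': stack = [1] (depth 1)
After 'neg': stack = [-1] (depth 1)
After 'neg': stack = [1] (depth 1)
After 'dup': stack = [1, 1] (depth 2)
After 'push 1': stack = [1, 1, 1] (depth 3)
After 'lt': stack = [1, 0] (depth 2)

Answer: 2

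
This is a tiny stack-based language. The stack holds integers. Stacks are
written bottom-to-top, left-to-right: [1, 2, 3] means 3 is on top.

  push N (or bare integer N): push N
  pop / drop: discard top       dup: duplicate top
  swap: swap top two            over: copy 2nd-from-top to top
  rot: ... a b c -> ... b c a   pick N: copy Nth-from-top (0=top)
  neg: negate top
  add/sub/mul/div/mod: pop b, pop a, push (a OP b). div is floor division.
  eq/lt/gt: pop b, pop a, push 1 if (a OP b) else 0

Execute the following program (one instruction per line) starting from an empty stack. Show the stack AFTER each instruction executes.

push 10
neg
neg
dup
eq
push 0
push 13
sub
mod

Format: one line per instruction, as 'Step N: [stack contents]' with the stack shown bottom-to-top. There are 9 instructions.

Step 1: [10]
Step 2: [-10]
Step 3: [10]
Step 4: [10, 10]
Step 5: [1]
Step 6: [1, 0]
Step 7: [1, 0, 13]
Step 8: [1, -13]
Step 9: [-12]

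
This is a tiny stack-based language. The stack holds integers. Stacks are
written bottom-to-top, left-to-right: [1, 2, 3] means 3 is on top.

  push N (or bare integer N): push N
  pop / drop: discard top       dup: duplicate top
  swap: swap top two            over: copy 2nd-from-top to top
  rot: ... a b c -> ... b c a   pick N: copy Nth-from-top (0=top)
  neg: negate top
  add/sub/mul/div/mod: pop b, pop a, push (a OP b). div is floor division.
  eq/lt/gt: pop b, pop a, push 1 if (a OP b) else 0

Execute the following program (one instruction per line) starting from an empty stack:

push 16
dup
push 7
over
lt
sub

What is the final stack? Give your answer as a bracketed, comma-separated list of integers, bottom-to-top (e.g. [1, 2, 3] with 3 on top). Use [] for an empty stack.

Answer: [16, 15]

Derivation:
After 'push 16': [16]
After 'dup': [16, 16]
After 'push 7': [16, 16, 7]
After 'over': [16, 16, 7, 16]
After 'lt': [16, 16, 1]
After 'sub': [16, 15]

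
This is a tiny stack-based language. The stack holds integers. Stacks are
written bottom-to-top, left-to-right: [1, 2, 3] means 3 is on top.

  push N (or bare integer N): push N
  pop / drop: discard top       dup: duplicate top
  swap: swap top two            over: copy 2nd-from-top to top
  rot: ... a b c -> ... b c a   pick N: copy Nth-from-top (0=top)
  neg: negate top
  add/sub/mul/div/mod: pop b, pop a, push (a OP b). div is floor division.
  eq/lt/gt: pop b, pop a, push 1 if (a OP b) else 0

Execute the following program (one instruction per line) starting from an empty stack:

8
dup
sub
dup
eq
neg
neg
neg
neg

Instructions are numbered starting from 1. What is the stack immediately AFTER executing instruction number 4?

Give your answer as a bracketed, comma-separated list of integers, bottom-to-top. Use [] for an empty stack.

Answer: [0, 0]

Derivation:
Step 1 ('8'): [8]
Step 2 ('dup'): [8, 8]
Step 3 ('sub'): [0]
Step 4 ('dup'): [0, 0]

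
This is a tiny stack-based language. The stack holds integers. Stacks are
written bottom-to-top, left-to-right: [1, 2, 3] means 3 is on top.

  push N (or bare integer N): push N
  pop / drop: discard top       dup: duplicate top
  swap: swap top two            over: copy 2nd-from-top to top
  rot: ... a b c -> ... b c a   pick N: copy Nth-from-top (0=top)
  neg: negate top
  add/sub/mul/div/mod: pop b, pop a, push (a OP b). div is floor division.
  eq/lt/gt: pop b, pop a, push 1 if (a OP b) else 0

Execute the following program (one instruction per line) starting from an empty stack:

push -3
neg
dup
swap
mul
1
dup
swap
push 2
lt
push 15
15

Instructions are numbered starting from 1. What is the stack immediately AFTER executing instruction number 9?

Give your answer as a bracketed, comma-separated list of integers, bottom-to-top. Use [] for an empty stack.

Answer: [9, 1, 1, 2]

Derivation:
Step 1 ('push -3'): [-3]
Step 2 ('neg'): [3]
Step 3 ('dup'): [3, 3]
Step 4 ('swap'): [3, 3]
Step 5 ('mul'): [9]
Step 6 ('1'): [9, 1]
Step 7 ('dup'): [9, 1, 1]
Step 8 ('swap'): [9, 1, 1]
Step 9 ('push 2'): [9, 1, 1, 2]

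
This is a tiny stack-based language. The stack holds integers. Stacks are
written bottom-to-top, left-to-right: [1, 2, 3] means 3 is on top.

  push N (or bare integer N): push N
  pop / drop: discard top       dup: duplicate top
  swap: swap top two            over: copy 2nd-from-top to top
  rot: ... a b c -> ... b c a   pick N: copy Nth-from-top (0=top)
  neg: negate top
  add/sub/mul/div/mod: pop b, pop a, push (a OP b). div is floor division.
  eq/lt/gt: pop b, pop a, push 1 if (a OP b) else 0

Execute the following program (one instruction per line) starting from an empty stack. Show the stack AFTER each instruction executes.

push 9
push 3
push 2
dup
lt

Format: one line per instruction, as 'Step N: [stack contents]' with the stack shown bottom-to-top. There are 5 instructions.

Step 1: [9]
Step 2: [9, 3]
Step 3: [9, 3, 2]
Step 4: [9, 3, 2, 2]
Step 5: [9, 3, 0]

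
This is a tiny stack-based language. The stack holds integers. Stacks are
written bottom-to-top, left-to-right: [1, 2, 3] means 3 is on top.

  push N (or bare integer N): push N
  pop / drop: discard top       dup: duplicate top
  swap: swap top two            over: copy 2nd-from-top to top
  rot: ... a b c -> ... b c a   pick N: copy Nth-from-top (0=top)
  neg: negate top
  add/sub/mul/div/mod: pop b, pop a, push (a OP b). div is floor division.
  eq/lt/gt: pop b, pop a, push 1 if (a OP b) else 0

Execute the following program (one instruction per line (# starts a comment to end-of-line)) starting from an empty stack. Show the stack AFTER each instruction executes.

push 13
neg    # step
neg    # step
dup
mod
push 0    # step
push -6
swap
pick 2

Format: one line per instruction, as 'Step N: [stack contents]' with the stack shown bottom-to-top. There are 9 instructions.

Step 1: [13]
Step 2: [-13]
Step 3: [13]
Step 4: [13, 13]
Step 5: [0]
Step 6: [0, 0]
Step 7: [0, 0, -6]
Step 8: [0, -6, 0]
Step 9: [0, -6, 0, 0]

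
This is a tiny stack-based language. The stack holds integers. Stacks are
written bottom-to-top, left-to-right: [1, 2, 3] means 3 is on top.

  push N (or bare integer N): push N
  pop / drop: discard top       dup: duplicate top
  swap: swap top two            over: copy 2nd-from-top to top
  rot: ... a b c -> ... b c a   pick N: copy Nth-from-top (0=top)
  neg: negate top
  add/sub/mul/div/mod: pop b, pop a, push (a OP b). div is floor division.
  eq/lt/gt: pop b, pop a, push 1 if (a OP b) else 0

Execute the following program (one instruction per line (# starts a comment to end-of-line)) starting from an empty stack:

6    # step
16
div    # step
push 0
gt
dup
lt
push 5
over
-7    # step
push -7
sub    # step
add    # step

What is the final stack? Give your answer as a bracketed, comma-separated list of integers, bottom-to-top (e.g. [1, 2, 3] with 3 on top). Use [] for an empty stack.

After 'push 6': [6]
After 'push 16': [6, 16]
After 'div': [0]
After 'push 0': [0, 0]
After 'gt': [0]
After 'dup': [0, 0]
After 'lt': [0]
After 'push 5': [0, 5]
After 'over': [0, 5, 0]
After 'push -7': [0, 5, 0, -7]
After 'push -7': [0, 5, 0, -7, -7]
After 'sub': [0, 5, 0, 0]
After 'add': [0, 5, 0]

Answer: [0, 5, 0]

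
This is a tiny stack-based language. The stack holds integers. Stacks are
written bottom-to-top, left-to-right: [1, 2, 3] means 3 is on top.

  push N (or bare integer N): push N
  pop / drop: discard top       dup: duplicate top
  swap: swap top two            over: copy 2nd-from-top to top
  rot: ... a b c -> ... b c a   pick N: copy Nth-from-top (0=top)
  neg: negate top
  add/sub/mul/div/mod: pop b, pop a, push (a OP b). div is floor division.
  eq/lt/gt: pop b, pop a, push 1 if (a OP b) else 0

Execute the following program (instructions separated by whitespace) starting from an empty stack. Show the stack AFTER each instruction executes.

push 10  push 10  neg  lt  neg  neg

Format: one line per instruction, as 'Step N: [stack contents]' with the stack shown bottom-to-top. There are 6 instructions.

Step 1: [10]
Step 2: [10, 10]
Step 3: [10, -10]
Step 4: [0]
Step 5: [0]
Step 6: [0]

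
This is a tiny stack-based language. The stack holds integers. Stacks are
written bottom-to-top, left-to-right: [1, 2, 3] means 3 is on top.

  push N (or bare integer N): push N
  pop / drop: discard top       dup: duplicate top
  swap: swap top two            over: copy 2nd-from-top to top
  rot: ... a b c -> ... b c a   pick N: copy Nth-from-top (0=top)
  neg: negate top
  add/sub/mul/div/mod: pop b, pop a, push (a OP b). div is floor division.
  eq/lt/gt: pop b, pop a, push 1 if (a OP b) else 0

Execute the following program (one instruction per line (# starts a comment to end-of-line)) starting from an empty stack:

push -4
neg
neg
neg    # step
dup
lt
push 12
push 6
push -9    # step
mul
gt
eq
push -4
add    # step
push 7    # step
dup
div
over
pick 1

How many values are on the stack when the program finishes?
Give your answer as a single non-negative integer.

Answer: 4

Derivation:
After 'push -4': stack = [-4] (depth 1)
After 'neg': stack = [4] (depth 1)
After 'neg': stack = [-4] (depth 1)
After 'neg': stack = [4] (depth 1)
After 'dup': stack = [4, 4] (depth 2)
After 'lt': stack = [0] (depth 1)
After 'push 12': stack = [0, 12] (depth 2)
After 'push 6': stack = [0, 12, 6] (depth 3)
After 'push -9': stack = [0, 12, 6, -9] (depth 4)
After 'mul': stack = [0, 12, -54] (depth 3)
After 'gt': stack = [0, 1] (depth 2)
After 'eq': stack = [0] (depth 1)
After 'push -4': stack = [0, -4] (depth 2)
After 'add': stack = [-4] (depth 1)
After 'push 7': stack = [-4, 7] (depth 2)
After 'dup': stack = [-4, 7, 7] (depth 3)
After 'div': stack = [-4, 1] (depth 2)
After 'over': stack = [-4, 1, -4] (depth 3)
After 'pick 1': stack = [-4, 1, -4, 1] (depth 4)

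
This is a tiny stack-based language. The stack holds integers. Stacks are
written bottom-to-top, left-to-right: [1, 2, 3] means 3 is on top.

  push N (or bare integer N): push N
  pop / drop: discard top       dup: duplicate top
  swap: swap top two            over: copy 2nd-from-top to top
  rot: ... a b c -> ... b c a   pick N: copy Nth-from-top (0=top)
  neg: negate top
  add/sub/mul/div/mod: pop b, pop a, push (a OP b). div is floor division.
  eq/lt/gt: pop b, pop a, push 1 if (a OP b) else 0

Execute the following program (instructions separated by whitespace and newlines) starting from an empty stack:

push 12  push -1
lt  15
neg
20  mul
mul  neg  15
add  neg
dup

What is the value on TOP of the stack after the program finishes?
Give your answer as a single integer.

After 'push 12': [12]
After 'push -1': [12, -1]
After 'lt': [0]
After 'push 15': [0, 15]
After 'neg': [0, -15]
After 'push 20': [0, -15, 20]
After 'mul': [0, -300]
After 'mul': [0]
After 'neg': [0]
After 'push 15': [0, 15]
After 'add': [15]
After 'neg': [-15]
After 'dup': [-15, -15]

Answer: -15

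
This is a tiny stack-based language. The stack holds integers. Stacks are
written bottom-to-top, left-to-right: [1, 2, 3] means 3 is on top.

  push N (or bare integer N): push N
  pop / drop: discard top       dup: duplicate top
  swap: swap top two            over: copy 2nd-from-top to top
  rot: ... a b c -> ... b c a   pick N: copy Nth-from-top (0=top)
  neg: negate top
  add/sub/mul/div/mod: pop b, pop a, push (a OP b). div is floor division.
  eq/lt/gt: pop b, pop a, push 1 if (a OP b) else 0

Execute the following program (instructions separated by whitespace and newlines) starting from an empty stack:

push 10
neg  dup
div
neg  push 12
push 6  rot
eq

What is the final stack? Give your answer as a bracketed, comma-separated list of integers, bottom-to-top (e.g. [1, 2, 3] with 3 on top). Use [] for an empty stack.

After 'push 10': [10]
After 'neg': [-10]
After 'dup': [-10, -10]
After 'div': [1]
After 'neg': [-1]
After 'push 12': [-1, 12]
After 'push 6': [-1, 12, 6]
After 'rot': [12, 6, -1]
After 'eq': [12, 0]

Answer: [12, 0]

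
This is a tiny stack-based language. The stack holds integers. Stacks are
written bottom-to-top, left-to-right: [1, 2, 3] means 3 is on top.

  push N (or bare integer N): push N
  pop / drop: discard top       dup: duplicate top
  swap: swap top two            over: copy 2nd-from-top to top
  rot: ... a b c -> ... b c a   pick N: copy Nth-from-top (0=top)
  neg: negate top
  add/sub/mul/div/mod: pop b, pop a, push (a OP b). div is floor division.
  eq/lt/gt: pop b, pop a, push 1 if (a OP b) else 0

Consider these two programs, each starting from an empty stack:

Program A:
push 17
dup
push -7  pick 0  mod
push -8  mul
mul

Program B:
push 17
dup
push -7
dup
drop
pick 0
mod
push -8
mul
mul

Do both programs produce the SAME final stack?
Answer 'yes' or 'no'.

Program A trace:
  After 'push 17': [17]
  After 'dup': [17, 17]
  After 'push -7': [17, 17, -7]
  After 'pick 0': [17, 17, -7, -7]
  After 'mod': [17, 17, 0]
  After 'push -8': [17, 17, 0, -8]
  After 'mul': [17, 17, 0]
  After 'mul': [17, 0]
Program A final stack: [17, 0]

Program B trace:
  After 'push 17': [17]
  After 'dup': [17, 17]
  After 'push -7': [17, 17, -7]
  After 'dup': [17, 17, -7, -7]
  After 'drop': [17, 17, -7]
  After 'pick 0': [17, 17, -7, -7]
  After 'mod': [17, 17, 0]
  After 'push -8': [17, 17, 0, -8]
  After 'mul': [17, 17, 0]
  After 'mul': [17, 0]
Program B final stack: [17, 0]
Same: yes

Answer: yes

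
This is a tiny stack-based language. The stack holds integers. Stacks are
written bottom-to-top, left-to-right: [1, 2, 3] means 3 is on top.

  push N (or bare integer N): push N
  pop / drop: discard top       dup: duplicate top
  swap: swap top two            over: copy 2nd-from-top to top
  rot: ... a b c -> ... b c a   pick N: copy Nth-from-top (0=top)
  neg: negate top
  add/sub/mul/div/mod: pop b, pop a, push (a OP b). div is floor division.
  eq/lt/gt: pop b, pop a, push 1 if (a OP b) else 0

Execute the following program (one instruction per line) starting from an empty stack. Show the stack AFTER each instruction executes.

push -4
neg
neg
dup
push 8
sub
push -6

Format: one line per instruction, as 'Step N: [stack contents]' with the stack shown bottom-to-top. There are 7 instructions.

Step 1: [-4]
Step 2: [4]
Step 3: [-4]
Step 4: [-4, -4]
Step 5: [-4, -4, 8]
Step 6: [-4, -12]
Step 7: [-4, -12, -6]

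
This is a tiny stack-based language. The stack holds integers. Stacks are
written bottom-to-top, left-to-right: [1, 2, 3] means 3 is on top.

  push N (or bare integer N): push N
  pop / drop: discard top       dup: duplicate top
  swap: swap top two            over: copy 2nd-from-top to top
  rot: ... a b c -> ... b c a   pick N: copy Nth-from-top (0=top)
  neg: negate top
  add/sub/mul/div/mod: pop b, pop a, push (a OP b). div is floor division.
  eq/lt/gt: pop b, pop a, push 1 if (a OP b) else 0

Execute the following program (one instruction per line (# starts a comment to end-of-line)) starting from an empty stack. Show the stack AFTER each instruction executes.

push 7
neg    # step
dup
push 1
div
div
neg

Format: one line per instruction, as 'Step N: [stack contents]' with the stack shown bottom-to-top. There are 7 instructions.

Step 1: [7]
Step 2: [-7]
Step 3: [-7, -7]
Step 4: [-7, -7, 1]
Step 5: [-7, -7]
Step 6: [1]
Step 7: [-1]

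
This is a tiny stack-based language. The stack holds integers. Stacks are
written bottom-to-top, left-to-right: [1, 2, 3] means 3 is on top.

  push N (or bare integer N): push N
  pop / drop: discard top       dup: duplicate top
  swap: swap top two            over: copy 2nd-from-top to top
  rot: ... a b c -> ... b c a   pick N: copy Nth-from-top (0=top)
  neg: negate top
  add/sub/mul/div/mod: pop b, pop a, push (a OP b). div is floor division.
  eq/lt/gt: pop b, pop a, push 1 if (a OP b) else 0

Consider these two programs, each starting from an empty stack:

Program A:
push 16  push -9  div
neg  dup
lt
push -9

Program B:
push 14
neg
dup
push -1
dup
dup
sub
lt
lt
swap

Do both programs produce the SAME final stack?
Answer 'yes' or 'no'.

Answer: no

Derivation:
Program A trace:
  After 'push 16': [16]
  After 'push -9': [16, -9]
  After 'div': [-2]
  After 'neg': [2]
  After 'dup': [2, 2]
  After 'lt': [0]
  After 'push -9': [0, -9]
Program A final stack: [0, -9]

Program B trace:
  After 'push 14': [14]
  After 'neg': [-14]
  After 'dup': [-14, -14]
  After 'push -1': [-14, -14, -1]
  After 'dup': [-14, -14, -1, -1]
  After 'dup': [-14, -14, -1, -1, -1]
  After 'sub': [-14, -14, -1, 0]
  After 'lt': [-14, -14, 1]
  After 'lt': [-14, 1]
  After 'swap': [1, -14]
Program B final stack: [1, -14]
Same: no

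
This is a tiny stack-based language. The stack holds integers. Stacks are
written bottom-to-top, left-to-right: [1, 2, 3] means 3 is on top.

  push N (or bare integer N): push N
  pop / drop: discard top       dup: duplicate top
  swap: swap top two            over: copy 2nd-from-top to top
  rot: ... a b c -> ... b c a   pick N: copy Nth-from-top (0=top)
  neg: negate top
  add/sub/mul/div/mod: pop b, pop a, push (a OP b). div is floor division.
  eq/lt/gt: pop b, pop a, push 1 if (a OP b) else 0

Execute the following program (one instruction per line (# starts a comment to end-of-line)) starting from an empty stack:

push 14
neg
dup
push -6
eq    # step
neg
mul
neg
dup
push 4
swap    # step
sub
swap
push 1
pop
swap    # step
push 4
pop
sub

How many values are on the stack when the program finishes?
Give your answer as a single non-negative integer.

After 'push 14': stack = [14] (depth 1)
After 'neg': stack = [-14] (depth 1)
After 'dup': stack = [-14, -14] (depth 2)
After 'push -6': stack = [-14, -14, -6] (depth 3)
After 'eq': stack = [-14, 0] (depth 2)
After 'neg': stack = [-14, 0] (depth 2)
After 'mul': stack = [0] (depth 1)
After 'neg': stack = [0] (depth 1)
After 'dup': stack = [0, 0] (depth 2)
After 'push 4': stack = [0, 0, 4] (depth 3)
After 'swap': stack = [0, 4, 0] (depth 3)
After 'sub': stack = [0, 4] (depth 2)
After 'swap': stack = [4, 0] (depth 2)
After 'push 1': stack = [4, 0, 1] (depth 3)
After 'pop': stack = [4, 0] (depth 2)
After 'swap': stack = [0, 4] (depth 2)
After 'push 4': stack = [0, 4, 4] (depth 3)
After 'pop': stack = [0, 4] (depth 2)
After 'sub': stack = [-4] (depth 1)

Answer: 1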